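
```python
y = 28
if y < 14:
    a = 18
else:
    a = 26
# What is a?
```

Trace:
`y = 28` → y = 28
`if y < 14: ...` → y < 14 is False, take else branch → a = 26
So a = 26

Answer: 26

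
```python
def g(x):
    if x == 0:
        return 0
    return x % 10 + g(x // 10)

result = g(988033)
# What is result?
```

Sum of digits of 988033: 3 + 3 + 0 + 8 + 8 + 9 = 31

Answer: 31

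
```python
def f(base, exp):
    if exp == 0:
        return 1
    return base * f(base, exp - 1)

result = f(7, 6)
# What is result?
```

f(7, 6) = 7 * 7 * 7 * 7 * 7 * 7 = 117649

Answer: 117649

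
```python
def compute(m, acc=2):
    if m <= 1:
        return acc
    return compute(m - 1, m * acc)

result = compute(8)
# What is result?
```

Accumulator trace (n, acc): (8, 2) -> (7, 16) -> (6, 112) -> (5, 672) -> (4, 3360) -> (3, 13440) -> (2, 40320) -> (1, 80640) -> return 80640

Answer: 80640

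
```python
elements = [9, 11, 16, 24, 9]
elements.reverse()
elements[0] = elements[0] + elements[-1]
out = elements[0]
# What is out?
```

Trace:
`elements = [9, 11, 16, 24, 9]` → elements = [9, 11, 16, 24, 9]
`elements.reverse()` → elements = [9, 24, 16, 11, 9]
`elements[0] = elements[0] + elements[-1]` → elements = [18, 24, 16, 11, 9]
`out = elements[0]` → out = 18
So out = 18

Answer: 18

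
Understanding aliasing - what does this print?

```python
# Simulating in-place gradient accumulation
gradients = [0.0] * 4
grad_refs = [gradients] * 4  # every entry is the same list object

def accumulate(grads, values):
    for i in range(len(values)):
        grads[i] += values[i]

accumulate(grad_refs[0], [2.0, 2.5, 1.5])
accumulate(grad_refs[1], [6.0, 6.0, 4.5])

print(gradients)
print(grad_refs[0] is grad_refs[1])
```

Key concept: gradient accumulation aliasing.
Step by step:
`gradients = [0.0] * 4` → gradients = [0.0, 0.0, 0.0, 0.0]
`grad_refs = [gradients] * 4` → grad_refs = [[0.0, 0.0, 0.0, 0.0], [0.0, 0.0, 0.0, 0.0], [0.0, 0.0, 0.0, 0.0], [0.0, 0.0, 0.0, 0.0]]
`accumulate(grad_refs[0], [2.0, 2.5, 1.5])` → gradients = [2.0, 2.5, 1.5, 0.0]; grad_refs = [[2.0, 2.5, 1.5, 0.0], [2.0, 2.5, 1.5, 0.0], [2.0, 2.5, 1.5, 0.0], [2.0, 2.5, 1.5, 0.0]]
`accumulate(grad_refs[1], [6.0, 6.0, 4.5])` → gradients = [8.0, 8.5, 6.0, 0.0]; grad_refs = [[8.0, 8.5, 6.0, 0.0], [8.0, 8.5, 6.0, 0.0], [8.0, 8.5, 6.0, 0.0], [8.0, 8.5, 6.0, 0.0]]
`print(gradients)` → prints [8.0, 8.5, 6.0, 0.0]
`print(grad_refs[0] is grad_refs[1])` → prints True

Answer:
[8.0, 8.5, 6.0, 0.0]
True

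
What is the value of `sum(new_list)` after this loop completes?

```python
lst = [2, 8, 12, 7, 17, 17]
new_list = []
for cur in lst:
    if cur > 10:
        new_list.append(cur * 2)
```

Sum of doubled values > 10
`new_list` takes the values: [] → [24] → [24, 34] → [24, 34, 34]
So `sum(new_list)` = 92

Answer: 92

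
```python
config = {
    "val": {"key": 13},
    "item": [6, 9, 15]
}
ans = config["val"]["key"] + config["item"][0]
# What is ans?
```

Trace:
`config = { ...` → config = {'val': {'key': 13}, 'item': [6, 9, 15]}
`ans = config["val"]["key"] + config["item"][0]` → ans = 19
So ans = 19

Answer: 19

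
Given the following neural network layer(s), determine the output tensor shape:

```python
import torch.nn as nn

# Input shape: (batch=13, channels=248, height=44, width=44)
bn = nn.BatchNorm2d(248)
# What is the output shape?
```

Input: (13, 248, 44, 44) -> Output: (13, 248, 44, 44)

Answer: (13, 248, 44, 44)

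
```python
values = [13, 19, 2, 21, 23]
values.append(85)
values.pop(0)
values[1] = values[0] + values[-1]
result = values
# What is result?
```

Trace:
`values = [13, 19, 2, 21, 23]` → values = [13, 19, 2, 21, 23]
`values.append(85)` → values = [13, 19, 2, 21, 23, 85]
`values.pop(0)` → values = [19, 2, 21, 23, 85]
`values[1] = values[0] + values[-1]` → values = [19, 104, 21, 23, 85]
`result = values` → result = [19, 104, 21, 23, 85]
So result = [19, 104, 21, 23, 85]

Answer: [19, 104, 21, 23, 85]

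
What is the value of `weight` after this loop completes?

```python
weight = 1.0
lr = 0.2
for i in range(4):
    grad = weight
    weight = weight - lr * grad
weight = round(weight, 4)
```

Gradient descent: w = 1.0 * (1 - 0.2)^4
`weight` takes the values: 1.0 → 0.8 → 0.64 → 0.512 → 0.4096

Answer: 0.4096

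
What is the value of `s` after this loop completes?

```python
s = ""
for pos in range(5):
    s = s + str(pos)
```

Concatenate digits 0 to 4
`s` takes the values: "" → "0" → "01" → "012" → "0123" → "01234"

Answer: "01234"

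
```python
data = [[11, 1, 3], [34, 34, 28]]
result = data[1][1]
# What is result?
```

Trace:
`data = [[11, 1, 3], [34, 34, 28]]` → data = [[11, 1, 3], [34, 34, 28]]
`result = data[1][1]` → result = 34
So result = 34

Answer: 34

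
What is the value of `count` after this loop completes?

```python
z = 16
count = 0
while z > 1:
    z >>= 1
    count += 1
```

Count right shifts until 1
`count` takes the values: 0 → 1 → 2 → 3 → 4

Answer: 4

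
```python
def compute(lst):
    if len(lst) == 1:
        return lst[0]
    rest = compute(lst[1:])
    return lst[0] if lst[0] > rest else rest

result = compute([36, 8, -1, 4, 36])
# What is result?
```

Recursive max over [36, 8, -1, 4, 36] = 36

Answer: 36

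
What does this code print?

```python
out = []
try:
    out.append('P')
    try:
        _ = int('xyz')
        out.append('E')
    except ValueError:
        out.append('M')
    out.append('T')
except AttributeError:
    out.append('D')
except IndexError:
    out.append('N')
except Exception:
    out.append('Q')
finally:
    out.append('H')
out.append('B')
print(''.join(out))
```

Execution trace: 'P' (try body) → 'M' (inner except ValueError) → 'T' (try body, no exception) → 'H' (finally) → 'B' (after the try/except). Output: PMTHB

Answer: PMTHB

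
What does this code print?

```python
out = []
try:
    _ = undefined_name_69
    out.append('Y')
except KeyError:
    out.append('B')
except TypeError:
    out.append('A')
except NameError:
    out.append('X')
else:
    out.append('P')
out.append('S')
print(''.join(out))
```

Execution trace: 'X' (except NameError) → 'S' (after the try/except). Output: XS

Answer: XS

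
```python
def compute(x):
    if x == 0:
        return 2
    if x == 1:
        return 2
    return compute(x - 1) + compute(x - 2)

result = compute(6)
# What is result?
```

Build up from base cases: compute(0)=2, compute(1)=2, compute(2)=4, compute(3)=6, compute(4)=10, compute(5)=16, compute(6)=26

Answer: 26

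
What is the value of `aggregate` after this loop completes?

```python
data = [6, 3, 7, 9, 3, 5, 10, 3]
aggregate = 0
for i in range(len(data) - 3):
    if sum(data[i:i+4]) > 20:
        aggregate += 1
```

Count windows with sum > 20
`aggregate` takes the values: 0 → 1 → 2 → 3 → 4 → 5

Answer: 5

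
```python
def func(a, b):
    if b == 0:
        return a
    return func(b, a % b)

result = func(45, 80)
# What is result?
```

func(45, 80) -> func(80, 45) -> func(45, 35) -> func(35, 10) -> func(10, 5) -> func(5, 0) -> 5

Answer: 5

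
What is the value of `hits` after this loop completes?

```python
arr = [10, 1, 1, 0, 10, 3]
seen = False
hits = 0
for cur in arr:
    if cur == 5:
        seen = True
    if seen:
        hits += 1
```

Count elements after first 5 in [10, 1, 1, 0, 10, 3]
`hits` takes the values: 0

Answer: 0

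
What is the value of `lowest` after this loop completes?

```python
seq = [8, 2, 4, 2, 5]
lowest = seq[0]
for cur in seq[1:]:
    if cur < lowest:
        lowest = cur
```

Minimum of [8, 2, 4, 2, 5]
`lowest` takes the values: 8 → 2

Answer: 2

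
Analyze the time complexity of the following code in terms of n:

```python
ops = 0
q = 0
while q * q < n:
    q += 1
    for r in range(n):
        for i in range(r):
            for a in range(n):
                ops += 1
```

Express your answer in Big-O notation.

Each loop level contributes: √n × n × n × n. Multiplying the contributions gives O(n^3√n).

Answer: O(n^3√n)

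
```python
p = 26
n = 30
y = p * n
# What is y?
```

Trace:
`p = 26` → p = 26
`n = 30` → n = 30
`y = p * n` → y = 780
So y = 780

Answer: 780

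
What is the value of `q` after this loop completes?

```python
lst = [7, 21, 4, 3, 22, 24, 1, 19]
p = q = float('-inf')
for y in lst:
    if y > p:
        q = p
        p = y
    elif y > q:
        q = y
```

Second largest (with repeats) in [7, 21, 4, 3, 22, 24, 1, 19]
`q` takes the values: -inf → 7 → 21 → 22

Answer: 22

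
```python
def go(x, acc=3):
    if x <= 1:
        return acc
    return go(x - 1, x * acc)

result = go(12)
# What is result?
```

Accumulator trace (n, acc): (12, 3) -> (11, 36) -> (10, 396) -> (9, 3960) -> (8, 35640) -> (7, 285120) -> (6, 1995840) -> (5, 11975040) -> (4, 59875200) -> (3, 239500800) -> (2, 718502400) -> (1, 1437004800) -> return 1437004800

Answer: 1437004800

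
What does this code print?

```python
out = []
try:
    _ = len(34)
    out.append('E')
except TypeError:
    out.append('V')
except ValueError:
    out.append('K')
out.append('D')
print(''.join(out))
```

Execution trace: 'V' (except TypeError) → 'D' (after the try/except). Output: VD

Answer: VD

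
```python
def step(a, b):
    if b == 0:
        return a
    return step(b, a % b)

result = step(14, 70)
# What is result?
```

step(14, 70) -> step(70, 14) -> step(14, 0) -> 14

Answer: 14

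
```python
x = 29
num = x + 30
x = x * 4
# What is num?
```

Trace:
`x = 29` → x = 29
`num = x + 30` → num = 59
`x = x * 4` → x = 116
So num = 59

Answer: 59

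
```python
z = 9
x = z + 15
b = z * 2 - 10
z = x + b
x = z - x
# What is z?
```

Trace:
`z = 9` → z = 9
`x = z + 15` → x = 24
`b = z * 2 - 10` → b = 8
`z = x + b` → z = 32
`x = z - x` → x = 8
So z = 32

Answer: 32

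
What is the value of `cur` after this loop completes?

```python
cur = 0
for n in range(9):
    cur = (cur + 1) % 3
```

Increment mod 3, 9 times = 0
`cur` takes the values: 0 → 1 → 2 → 0 → 1 → 2 → 0 → 1 → 2 → 0

Answer: 0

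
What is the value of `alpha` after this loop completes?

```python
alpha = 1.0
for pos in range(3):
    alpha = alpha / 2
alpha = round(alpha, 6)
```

Halving LR 3 times: 1 / 2^3
`alpha` takes the values: 1.0 → 0.5 → 0.25 → 0.125

Answer: 0.125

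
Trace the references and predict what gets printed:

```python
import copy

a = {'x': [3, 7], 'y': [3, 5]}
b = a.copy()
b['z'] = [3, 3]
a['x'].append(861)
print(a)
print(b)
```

Key concept: shallow copy of dict with mutable values.
Step by step:
`a = {'x': [3, 7], 'y': [3, 5]}` → a = {'x': [3, 7], 'y': [3, 5]}
`b = a.copy()` → b = {'x': [3, 7], 'y': [3, 5]}
`b['z'] = [3, 3]` → b = {'x': [3, 7], 'y': [3, 5], 'z': [3, 3]}
`a['x'].append(861)` → a = {'x': [3, 7, 861], 'y': [3, 5]}; b = {'x': [3, 7, 861], 'y': [3, 5], 'z': [3, 3]}
`print(a)` → prints {'x': [3, 7, 861], 'y': [3, 5]}
`print(b)` → prints {'x': [3, 7, 861], 'y': [3, 5], 'z': [3, 3]}

Answer:
{'x': [3, 7, 861], 'y': [3, 5]}
{'x': [3, 7, 861], 'y': [3, 5], 'z': [3, 3]}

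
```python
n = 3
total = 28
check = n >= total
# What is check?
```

Trace:
`n = 3` → n = 3
`total = 28` → total = 28
`check = n >= total` → check = False
So check = False

Answer: False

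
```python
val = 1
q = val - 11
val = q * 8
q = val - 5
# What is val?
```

Trace:
`val = 1` → val = 1
`q = val - 11` → q = -10
`val = q * 8` → val = -80
`q = val - 5` → q = -85
So val = -80

Answer: -80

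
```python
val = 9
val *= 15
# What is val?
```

Trace:
`val = 9` → val = 9
`val *= 15` → val = 135
So val = 135

Answer: 135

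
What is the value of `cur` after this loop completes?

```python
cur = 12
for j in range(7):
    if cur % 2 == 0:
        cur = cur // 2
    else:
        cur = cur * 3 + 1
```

Collatz-style transformation from 12
`cur` takes the values: 12 → 6 → 3 → 10 → 5 → 16 → 8 → 4

Answer: 4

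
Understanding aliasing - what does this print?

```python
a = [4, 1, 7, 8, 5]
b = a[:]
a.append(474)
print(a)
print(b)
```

Key concept: slice [:] creates copy.
Step by step:
`a = [4, 1, 7, 8, 5]` → a = [4, 1, 7, 8, 5]
`b = a[:]` → b = [4, 1, 7, 8, 5]
`a.append(474)` → a = [4, 1, 7, 8, 5, 474]
`print(a)` → prints [4, 1, 7, 8, 5, 474]
`print(b)` → prints [4, 1, 7, 8, 5]

Answer:
[4, 1, 7, 8, 5, 474]
[4, 1, 7, 8, 5]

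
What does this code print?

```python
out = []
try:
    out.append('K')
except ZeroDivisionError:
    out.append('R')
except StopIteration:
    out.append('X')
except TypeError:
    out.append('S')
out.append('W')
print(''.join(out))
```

Execution trace: 'K' (try body, no exception) → 'W' (after the try/except). Output: KW

Answer: KW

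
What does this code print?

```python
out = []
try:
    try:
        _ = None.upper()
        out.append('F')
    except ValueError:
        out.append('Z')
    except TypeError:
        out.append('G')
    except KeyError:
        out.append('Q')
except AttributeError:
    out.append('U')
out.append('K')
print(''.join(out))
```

Execution trace: 'U' (outer except AttributeError) → 'K' (after the try/except). Output: UK

Answer: UK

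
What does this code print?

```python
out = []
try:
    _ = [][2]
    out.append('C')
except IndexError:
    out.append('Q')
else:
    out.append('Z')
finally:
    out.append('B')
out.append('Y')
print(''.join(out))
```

Execution trace: 'Q' (except IndexError) → 'B' (finally) → 'Y' (after the try/except). Output: QBY

Answer: QBY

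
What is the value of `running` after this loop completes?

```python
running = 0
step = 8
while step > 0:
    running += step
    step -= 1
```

Sum 8 down to 1
`running` takes the values: 0 → 8 → 15 → 21 → 26 → 30 → 33 → 35 → 36

Answer: 36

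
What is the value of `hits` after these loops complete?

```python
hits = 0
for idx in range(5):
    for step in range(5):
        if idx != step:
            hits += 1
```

5² - 5 (exclude diagonal)
`hits` takes the values: 0 → 1 → 2 → 3 → 4 → 5 → 6 → 7 → 8 → 9 → 10 → 11 → 12 → 13 → 14 → 15 → 16 → 17 → 18 → 19 → 20

Answer: 20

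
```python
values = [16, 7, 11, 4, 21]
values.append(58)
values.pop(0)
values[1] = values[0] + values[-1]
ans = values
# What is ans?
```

Trace:
`values = [16, 7, 11, 4, 21]` → values = [16, 7, 11, 4, 21]
`values.append(58)` → values = [16, 7, 11, 4, 21, 58]
`values.pop(0)` → values = [7, 11, 4, 21, 58]
`values[1] = values[0] + values[-1]` → values = [7, 65, 4, 21, 58]
`ans = values` → ans = [7, 65, 4, 21, 58]
So ans = [7, 65, 4, 21, 58]

Answer: [7, 65, 4, 21, 58]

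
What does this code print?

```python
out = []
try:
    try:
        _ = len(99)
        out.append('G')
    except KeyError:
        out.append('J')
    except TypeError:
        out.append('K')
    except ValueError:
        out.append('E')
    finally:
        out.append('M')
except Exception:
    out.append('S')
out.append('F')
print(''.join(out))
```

Execution trace: 'K' (inner except TypeError) → 'M' (inner finally) → 'F' (after the try/except). Output: KMF

Answer: KMF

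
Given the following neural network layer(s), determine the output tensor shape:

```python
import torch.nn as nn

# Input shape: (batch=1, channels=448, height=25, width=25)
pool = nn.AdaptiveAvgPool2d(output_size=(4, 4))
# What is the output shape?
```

Input: (1, 448, 25, 25) -> Output: (1, 448, 4, 4)

Answer: (1, 448, 4, 4)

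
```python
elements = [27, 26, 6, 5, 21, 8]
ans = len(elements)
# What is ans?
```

Trace:
`elements = [27, 26, 6, 5, 21, 8]` → elements = [27, 26, 6, 5, 21, 8]
`ans = len(elements)` → ans = 6
So ans = 6

Answer: 6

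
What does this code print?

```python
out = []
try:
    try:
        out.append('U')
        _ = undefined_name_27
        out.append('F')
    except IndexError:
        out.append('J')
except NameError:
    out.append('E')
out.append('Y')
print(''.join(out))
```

Execution trace: 'U' (try body) → 'E' (outer except NameError) → 'Y' (after the try/except). Output: UEY

Answer: UEY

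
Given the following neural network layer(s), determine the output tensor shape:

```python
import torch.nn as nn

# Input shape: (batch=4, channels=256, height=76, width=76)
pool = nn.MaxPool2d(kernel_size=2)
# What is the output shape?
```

Input: (4, 256, 76, 76) -> Output: (4, 256, 38, 38)

Answer: (4, 256, 38, 38)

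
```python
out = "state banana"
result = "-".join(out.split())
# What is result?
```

Trace:
`out = "state banana"` → out = 'state banana'
`result = "-".join(out.split())` → result = 'state-banana'
So result = 'state-banana'

Answer: 'state-banana'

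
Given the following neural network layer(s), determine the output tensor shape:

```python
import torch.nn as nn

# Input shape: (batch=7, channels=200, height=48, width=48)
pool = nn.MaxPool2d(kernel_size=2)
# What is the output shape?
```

Input: (7, 200, 48, 48) -> Output: (7, 200, 24, 24)

Answer: (7, 200, 24, 24)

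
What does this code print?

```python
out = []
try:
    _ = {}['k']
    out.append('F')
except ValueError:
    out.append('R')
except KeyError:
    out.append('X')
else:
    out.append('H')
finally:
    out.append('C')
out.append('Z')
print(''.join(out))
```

Execution trace: 'X' (except KeyError) → 'C' (finally) → 'Z' (after the try/except). Output: XCZ

Answer: XCZ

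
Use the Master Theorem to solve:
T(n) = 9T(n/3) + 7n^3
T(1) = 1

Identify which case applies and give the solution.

a=9, b=3, f(n)=7n^3. log_3(9) = 2. Since c=3 > 2 and the regularity condition holds (9(n/3)^3 = (9/3^3)n^3 with 9/3^3 < 1), Case 3 applies: T(n) = Θ(f(n)) = O(n^3).

Answer: O(n^3) - Case 3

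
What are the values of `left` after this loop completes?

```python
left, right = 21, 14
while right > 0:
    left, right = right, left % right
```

GCD of 21 and 14
`left` takes the values: 21 → 14 → 7

Answer: 7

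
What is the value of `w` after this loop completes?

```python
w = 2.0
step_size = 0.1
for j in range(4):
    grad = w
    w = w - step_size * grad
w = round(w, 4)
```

Gradient descent: w = 2.0 * (1 - 0.1)^4
`w` takes the values: 2.0 → 1.8 → 1.62 → 1.458 → 1.3122

Answer: 1.3122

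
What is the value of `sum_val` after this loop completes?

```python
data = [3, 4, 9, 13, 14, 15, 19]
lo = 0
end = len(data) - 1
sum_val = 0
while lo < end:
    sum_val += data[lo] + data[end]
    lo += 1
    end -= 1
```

Sum of pairs from ends
`sum_val` takes the values: 0 → 22 → 41 → 64

Answer: 64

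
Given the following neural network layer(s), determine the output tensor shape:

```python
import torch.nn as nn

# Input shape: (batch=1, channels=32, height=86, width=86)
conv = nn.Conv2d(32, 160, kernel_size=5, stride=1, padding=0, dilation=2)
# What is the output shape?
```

Input: (1, 32, 86, 86) -> Output: (1, 160, 78, 78)

Answer: (1, 160, 78, 78)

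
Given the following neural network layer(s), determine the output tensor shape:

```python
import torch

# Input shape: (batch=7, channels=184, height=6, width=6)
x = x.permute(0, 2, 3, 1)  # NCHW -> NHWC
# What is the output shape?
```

Input: (7, 184, 6, 6) -> Output: (7, 6, 6, 184)

Answer: (7, 6, 6, 184)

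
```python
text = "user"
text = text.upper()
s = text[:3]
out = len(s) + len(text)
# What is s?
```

Trace:
`text = "user"` → text = 'user'
`text = text.upper()` → text = 'USER'
`s = text[:3]` → s = 'USE'
`out = len(s) + len(text)` → out = 7
So s = 'USE'

Answer: 'USE'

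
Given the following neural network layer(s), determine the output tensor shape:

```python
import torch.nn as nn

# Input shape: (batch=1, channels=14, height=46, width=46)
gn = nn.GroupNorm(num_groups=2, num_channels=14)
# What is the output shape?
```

Input: (1, 14, 46, 46) -> Output: (1, 14, 46, 46)

Answer: (1, 14, 46, 46)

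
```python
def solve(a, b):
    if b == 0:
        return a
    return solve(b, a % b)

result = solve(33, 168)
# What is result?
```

solve(33, 168) -> solve(168, 33) -> solve(33, 3) -> solve(3, 0) -> 3

Answer: 3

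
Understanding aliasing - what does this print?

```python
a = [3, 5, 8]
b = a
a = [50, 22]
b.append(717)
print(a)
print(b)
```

Key concept: rebinding vs mutation: a is rebound to a new list, b still points at the original.
Step by step:
`a = [3, 5, 8]` → a = [3, 5, 8]
`b = a` → b = [3, 5, 8] (same object as a)
`a = [50, 22]` → a = [50, 22]
`b.append(717)` → b = [3, 5, 8, 717]
`print(a)` → prints [50, 22]
`print(b)` → prints [3, 5, 8, 717]

Answer:
[50, 22]
[3, 5, 8, 717]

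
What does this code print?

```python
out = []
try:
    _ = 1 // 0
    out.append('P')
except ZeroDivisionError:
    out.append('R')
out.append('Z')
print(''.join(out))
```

Execution trace: 'R' (except ZeroDivisionError) → 'Z' (after the try/except). Output: RZ

Answer: RZ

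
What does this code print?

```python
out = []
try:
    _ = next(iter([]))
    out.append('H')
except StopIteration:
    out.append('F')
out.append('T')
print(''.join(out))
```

Execution trace: 'F' (except StopIteration) → 'T' (after the try/except). Output: FT

Answer: FT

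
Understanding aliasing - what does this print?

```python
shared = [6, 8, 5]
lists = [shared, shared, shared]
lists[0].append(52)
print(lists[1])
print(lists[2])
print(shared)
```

Key concept: list of same reference.
Step by step:
`shared = [6, 8, 5]` → shared = [6, 8, 5]
`lists = [shared, shared, shared]` → lists = [[6, 8, 5], [6, 8, 5], [6, 8, 5]]
`lists[0].append(52)` → shared = [6, 8, 5, 52]; lists = [[6, 8, 5, 52], [6, 8, 5, 52], [6, 8, 5, 52]]
`print(lists[1])` → prints [6, 8, 5, 52]
`print(lists[2])` → prints [6, 8, 5, 52]
`print(shared)` → prints [6, 8, 5, 52]

Answer:
[6, 8, 5, 52]
[6, 8, 5, 52]
[6, 8, 5, 52]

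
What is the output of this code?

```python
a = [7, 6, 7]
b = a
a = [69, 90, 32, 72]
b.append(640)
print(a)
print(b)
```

Key concept: rebinding vs mutation: a is rebound to a new list, b still points at the original.
Step by step:
`a = [7, 6, 7]` → a = [7, 6, 7]
`b = a` → b = [7, 6, 7] (same object as a)
`a = [69, 90, 32, 72]` → a = [69, 90, 32, 72]
`b.append(640)` → b = [7, 6, 7, 640]
`print(a)` → prints [69, 90, 32, 72]
`print(b)` → prints [7, 6, 7, 640]

Answer:
[69, 90, 32, 72]
[7, 6, 7, 640]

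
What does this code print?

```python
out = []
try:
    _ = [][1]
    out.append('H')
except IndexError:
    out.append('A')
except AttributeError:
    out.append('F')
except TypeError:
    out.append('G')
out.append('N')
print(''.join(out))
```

Execution trace: 'A' (except IndexError) → 'N' (after the try/except). Output: AN

Answer: AN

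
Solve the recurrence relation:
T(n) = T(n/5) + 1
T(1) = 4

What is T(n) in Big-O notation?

Each step divides n by 5 and adds 1. After log_5(n) steps we reach T(1)=4. So T(n) = 1·log_5(n) + 4 = O(log n).

Answer: O(log n)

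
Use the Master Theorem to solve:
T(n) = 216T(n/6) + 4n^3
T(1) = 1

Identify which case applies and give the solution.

a=216, b=6, f(n)=4n^3. log_6(216) = 3. Since c=3 = 3, Case 2 applies: T(n) = Θ(n^log_b(a) · log n) = O(n^3 log n).

Answer: O(n^3 log n) - Case 2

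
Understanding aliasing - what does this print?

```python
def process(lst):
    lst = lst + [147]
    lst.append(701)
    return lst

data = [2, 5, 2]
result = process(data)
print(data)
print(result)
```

Key concept: rebinding parameter vs mutation.
Step by step:
`data = [2, 5, 2]` → data = [2, 5, 2]
`result = process(data)` → result = [2, 5, 2, 147, 701]
`print(data)` → prints [2, 5, 2]
`print(result)` → prints [2, 5, 2, 147, 701]

Answer:
[2, 5, 2]
[2, 5, 2, 147, 701]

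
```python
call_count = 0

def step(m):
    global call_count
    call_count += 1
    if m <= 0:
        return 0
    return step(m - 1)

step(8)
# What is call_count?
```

Linear recursion stepping by 1: 9 calls from m=8 down to ≤0.

Answer: 9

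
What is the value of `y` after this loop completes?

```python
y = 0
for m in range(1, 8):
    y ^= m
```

XOR of 1 to 7
`y` takes the values: 0 → 1 → 3 → 0 → 4 → 1 → 7 → 0

Answer: 0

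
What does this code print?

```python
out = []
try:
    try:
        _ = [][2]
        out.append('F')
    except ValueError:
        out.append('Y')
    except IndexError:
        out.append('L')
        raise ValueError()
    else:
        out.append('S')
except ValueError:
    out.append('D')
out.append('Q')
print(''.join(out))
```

Execution trace: 'L' (except IndexError) → 'D' (outer except ValueError) → 'Q' (after the try/except). Output: LDQ

Answer: LDQ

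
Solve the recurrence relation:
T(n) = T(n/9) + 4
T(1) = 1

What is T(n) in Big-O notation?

Each step divides n by 9 and adds 4. After log_9(n) steps we reach T(1)=1. So T(n) = 4·log_9(n) + 1 = O(log n).

Answer: O(log n)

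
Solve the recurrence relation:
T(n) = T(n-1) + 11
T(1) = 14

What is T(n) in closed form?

Unrolling: T(n) = T(1) + 11·(n-1) = 14 + 11(n-1) = 11n + 3.

Answer: T(n) = 11n + 3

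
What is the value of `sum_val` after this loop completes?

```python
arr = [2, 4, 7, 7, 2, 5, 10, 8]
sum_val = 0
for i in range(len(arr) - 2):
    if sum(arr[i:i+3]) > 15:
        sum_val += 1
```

Count windows with sum > 15
`sum_val` takes the values: 0 → 1 → 2 → 3 → 4

Answer: 4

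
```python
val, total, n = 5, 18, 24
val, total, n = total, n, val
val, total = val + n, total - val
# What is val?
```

Trace:
`val, total, n = 5, 18, 24` → val = 5; total = 18; n = 24
`val, total, n = total, n, val` → val = 18; total = 24; n = 5
`val, total = val + n, total - val` → val = 23; total = 6
So val = 23

Answer: 23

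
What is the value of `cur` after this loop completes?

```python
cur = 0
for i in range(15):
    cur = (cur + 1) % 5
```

Increment mod 5, 15 times = 0
`cur` takes the values: 0 → 1 → 2 → 3 → 4 → 0 → 1 → 2 → 3 → 4 → 0 → 1 → 2 → 3 → 4 → 0

Answer: 0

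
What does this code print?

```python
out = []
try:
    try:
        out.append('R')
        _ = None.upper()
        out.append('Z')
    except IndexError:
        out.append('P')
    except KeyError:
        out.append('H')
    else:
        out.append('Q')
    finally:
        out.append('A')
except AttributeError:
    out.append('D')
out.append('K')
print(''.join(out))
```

Execution trace: 'R' (try body) → 'A' (finally) → 'D' (outer except AttributeError) → 'K' (after the try/except). Output: RADK

Answer: RADK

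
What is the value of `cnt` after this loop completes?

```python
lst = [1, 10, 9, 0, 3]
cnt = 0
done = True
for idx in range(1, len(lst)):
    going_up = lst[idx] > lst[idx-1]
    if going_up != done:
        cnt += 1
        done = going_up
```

Count direction changes in [1, 10, 9, 0, 3]
`cnt` takes the values: 0 → 1 → 2

Answer: 2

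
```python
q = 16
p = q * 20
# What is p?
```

Trace:
`q = 16` → q = 16
`p = q * 20` → p = 320
So p = 320

Answer: 320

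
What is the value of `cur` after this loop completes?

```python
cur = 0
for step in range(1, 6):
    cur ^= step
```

XOR of 1 to 5
`cur` takes the values: 0 → 1 → 3 → 0 → 4 → 1

Answer: 1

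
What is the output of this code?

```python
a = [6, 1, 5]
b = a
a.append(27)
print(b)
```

Key concept: basic list aliasing.
Step by step:
`a = [6, 1, 5]` → a = [6, 1, 5]
`b = a` → b = [6, 1, 5] (same object as a)
`a.append(27)` → a = [6, 1, 5, 27] (same object as b); b = [6, 1, 5, 27] (same object as a)
`print(b)` → prints [6, 1, 5, 27]

Answer: [6, 1, 5, 27]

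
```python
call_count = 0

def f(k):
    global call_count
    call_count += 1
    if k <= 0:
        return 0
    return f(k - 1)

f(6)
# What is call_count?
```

Linear recursion stepping by 1: 7 calls from k=6 down to ≤0.

Answer: 7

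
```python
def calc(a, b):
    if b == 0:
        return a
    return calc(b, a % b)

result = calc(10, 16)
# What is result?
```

calc(10, 16) -> calc(16, 10) -> calc(10, 6) -> calc(6, 4) -> calc(4, 2) -> calc(2, 0) -> 2

Answer: 2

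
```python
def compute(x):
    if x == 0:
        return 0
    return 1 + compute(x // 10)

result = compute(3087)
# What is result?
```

Count of digits of 3087: 4

Answer: 4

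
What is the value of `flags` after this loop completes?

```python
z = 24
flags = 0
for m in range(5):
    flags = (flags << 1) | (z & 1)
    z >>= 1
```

Reverse lowest 5 bits of 24
`flags` takes the values: 0 → 1 → 3

Answer: 3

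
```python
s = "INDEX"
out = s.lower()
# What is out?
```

Trace:
`s = "INDEX"` → s = 'INDEX'
`out = s.lower()` → out = 'index'
So out = 'index'

Answer: 'index'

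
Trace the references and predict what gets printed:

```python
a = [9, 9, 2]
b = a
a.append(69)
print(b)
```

Key concept: basic list aliasing.
Step by step:
`a = [9, 9, 2]` → a = [9, 9, 2]
`b = a` → b = [9, 9, 2] (same object as a)
`a.append(69)` → a = [9, 9, 2, 69] (same object as b); b = [9, 9, 2, 69] (same object as a)
`print(b)` → prints [9, 9, 2, 69]

Answer: [9, 9, 2, 69]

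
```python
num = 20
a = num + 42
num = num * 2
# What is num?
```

Trace:
`num = 20` → num = 20
`a = num + 42` → a = 62
`num = num * 2` → num = 40
So num = 40

Answer: 40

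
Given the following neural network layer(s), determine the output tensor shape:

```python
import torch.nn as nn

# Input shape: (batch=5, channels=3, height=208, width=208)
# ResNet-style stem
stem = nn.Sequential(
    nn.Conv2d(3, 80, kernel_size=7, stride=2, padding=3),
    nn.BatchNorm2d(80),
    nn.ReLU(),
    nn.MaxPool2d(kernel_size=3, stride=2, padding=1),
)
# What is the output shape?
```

Input: (5, 3, 208, 208) -> after Conv2d 7x7 stride=2: (5, 80, 104, 104) -> Output: (5, 80, 52, 52)

Answer: (5, 80, 52, 52)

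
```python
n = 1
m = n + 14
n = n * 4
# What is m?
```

Trace:
`n = 1` → n = 1
`m = n + 14` → m = 15
`n = n * 4` → n = 4
So m = 15

Answer: 15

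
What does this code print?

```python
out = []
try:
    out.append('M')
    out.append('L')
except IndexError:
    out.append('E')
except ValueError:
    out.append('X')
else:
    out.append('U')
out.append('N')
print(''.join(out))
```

Execution trace: 'M' (try body) → 'L' (try body, no exception) → 'U' (else) → 'N' (after the try/except). Output: MLUN

Answer: MLUN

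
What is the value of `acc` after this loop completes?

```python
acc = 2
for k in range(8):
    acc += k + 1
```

Start at 2, add 1 to 8 = 38
`acc` takes the values: 2 → 3 → 5 → 8 → 12 → 17 → 23 → 30 → 38

Answer: 38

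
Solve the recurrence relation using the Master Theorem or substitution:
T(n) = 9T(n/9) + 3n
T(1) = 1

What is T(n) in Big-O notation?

By Master Theorem: a=9, b=9, f(n)=3n. Since log_9(9) = 1 and f(n) = Θ(n^1), Case 2 applies. T(n) = O(n log n).

Answer: O(n log n)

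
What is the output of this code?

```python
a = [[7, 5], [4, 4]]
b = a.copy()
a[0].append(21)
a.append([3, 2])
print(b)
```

Key concept: shallow copy with nested lists.
Step by step:
`a = [[7, 5], [4, 4]]` → a = [[7, 5], [4, 4]]
`b = a.copy()` → b = [[7, 5], [4, 4]]
`a[0].append(21)` → a = [[7, 5, 21], [4, 4]]; b = [[7, 5, 21], [4, 4]]
`a.append([3, 2])` → a = [[7, 5, 21], [4, 4], [3, 2]]
`print(b)` → prints [[7, 5, 21], [4, 4]]

Answer: [[7, 5, 21], [4, 4]]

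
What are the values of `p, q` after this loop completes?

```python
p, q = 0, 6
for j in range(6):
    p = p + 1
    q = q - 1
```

p goes 0→6, q goes 6→0
`p, q` takes the values: (0, 6) → (1, 6) → (1, 5) → (2, 5) → (2, 4) → (3, 4) → (3, 3) → (4, 3) → (4, 2) → (5, 2) → (5, 1) → (6, 1) → (6, 0)

Answer: 6, 0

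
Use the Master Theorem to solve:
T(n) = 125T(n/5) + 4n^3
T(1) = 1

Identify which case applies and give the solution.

a=125, b=5, f(n)=4n^3. log_5(125) = 3. Since c=3 = 3, Case 2 applies: T(n) = Θ(n^log_b(a) · log n) = O(n^3 log n).

Answer: O(n^3 log n) - Case 2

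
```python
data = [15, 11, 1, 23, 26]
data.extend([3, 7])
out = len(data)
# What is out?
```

Trace:
`data = [15, 11, 1, 23, 26]` → data = [15, 11, 1, 23, 26]
`data.extend([3, 7])` → data = [15, 11, 1, 23, 26, 3, 7]
`out = len(data)` → out = 7
So out = 7

Answer: 7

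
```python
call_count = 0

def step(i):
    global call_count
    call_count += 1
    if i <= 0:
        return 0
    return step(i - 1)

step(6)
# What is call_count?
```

Linear recursion stepping by 1: 7 calls from i=6 down to ≤0.

Answer: 7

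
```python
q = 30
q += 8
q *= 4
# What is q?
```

Trace:
`q = 30` → q = 30
`q += 8` → q = 38
`q *= 4` → q = 152
So q = 152

Answer: 152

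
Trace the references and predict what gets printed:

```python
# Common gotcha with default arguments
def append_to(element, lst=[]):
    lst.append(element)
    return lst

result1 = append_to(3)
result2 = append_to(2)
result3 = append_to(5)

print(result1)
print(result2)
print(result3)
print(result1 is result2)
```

Key concept: mutable default argument gotcha.
Step by step:
`result1 = append_to(3)` → result1 = [3]
`result2 = append_to(2)` → result1 = [3, 2] (same object as result2); result2 = [3, 2] (same object as result1)
`result3 = append_to(5)` → result1 = [3, 2, 5] (same object as result2, result3); result2 = [3, 2, 5] (same object as result1, result3); result3 = [3, 2, 5] (same object as result1, result2)
`print(result1)` → prints [3, 2, 5]
`print(result2)` → prints [3, 2, 5]
`print(result3)` → prints [3, 2, 5]
`print(result1 is result2)` → prints True

Answer:
[3, 2, 5]
[3, 2, 5]
[3, 2, 5]
True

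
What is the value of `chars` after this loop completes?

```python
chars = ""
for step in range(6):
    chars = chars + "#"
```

Repeat '#' 6 times
`chars` takes the values: "" → "#" → "##" → "###" → "####" → "#####" → "######"

Answer: "######"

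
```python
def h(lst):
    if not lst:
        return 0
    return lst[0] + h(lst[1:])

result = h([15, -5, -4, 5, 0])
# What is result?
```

15 + (-5) + (-4) + 5 + 0 + 0 = 11

Answer: 11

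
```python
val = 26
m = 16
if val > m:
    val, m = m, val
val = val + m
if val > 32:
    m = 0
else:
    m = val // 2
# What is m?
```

Trace:
`val = 26` → val = 26
`m = 16` → m = 16
`if val > m: ...` → val > m is True → val = 16; m = 26
`val = val + m` → val = 42
`if val > 32: ...` → val > 32 is True → m = 0
So m = 0

Answer: 0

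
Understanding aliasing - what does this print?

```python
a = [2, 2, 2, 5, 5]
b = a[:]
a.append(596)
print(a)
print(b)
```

Key concept: slice [:] creates copy.
Step by step:
`a = [2, 2, 2, 5, 5]` → a = [2, 2, 2, 5, 5]
`b = a[:]` → b = [2, 2, 2, 5, 5]
`a.append(596)` → a = [2, 2, 2, 5, 5, 596]
`print(a)` → prints [2, 2, 2, 5, 5, 596]
`print(b)` → prints [2, 2, 2, 5, 5]

Answer:
[2, 2, 2, 5, 5, 596]
[2, 2, 2, 5, 5]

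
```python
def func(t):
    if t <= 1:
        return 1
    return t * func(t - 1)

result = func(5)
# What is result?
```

func(5) = 5 * 4 * 3 * 2 * 1 = 120

Answer: 120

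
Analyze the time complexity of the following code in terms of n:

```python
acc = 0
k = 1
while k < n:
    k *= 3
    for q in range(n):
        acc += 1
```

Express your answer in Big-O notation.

Each loop level contributes: log n × n. Multiplying the contributions gives O(n log n).

Answer: O(n log n)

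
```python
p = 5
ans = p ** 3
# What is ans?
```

Trace:
`p = 5` → p = 5
`ans = p ** 3` → ans = 125
So ans = 125

Answer: 125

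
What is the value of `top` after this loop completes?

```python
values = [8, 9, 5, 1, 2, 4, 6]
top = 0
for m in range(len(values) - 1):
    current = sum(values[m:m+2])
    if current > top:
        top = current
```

Max sum of 2-element window in [8, 9, 5, 1, 2, 4, 6]
`top` takes the values: 0 → 17

Answer: 17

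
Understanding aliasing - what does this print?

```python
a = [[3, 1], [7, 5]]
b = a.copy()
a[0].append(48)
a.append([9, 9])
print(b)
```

Key concept: shallow copy with nested lists.
Step by step:
`a = [[3, 1], [7, 5]]` → a = [[3, 1], [7, 5]]
`b = a.copy()` → b = [[3, 1], [7, 5]]
`a[0].append(48)` → a = [[3, 1, 48], [7, 5]]; b = [[3, 1, 48], [7, 5]]
`a.append([9, 9])` → a = [[3, 1, 48], [7, 5], [9, 9]]
`print(b)` → prints [[3, 1, 48], [7, 5]]

Answer: [[3, 1, 48], [7, 5]]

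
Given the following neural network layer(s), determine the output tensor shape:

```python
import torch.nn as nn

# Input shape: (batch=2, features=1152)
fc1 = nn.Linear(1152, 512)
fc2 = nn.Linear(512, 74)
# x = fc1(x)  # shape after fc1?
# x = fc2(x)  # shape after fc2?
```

Input: (2, 1152) -> after fc1: (2, 512) -> Output: (2, 74)

Answer: (2, 74)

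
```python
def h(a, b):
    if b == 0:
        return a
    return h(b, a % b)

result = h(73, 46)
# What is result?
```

h(73, 46) -> h(46, 27) -> h(27, 19) -> h(19, 8) -> h(8, 3) -> h(3, 2) -> h(2, 1) -> h(1, 0) -> 1

Answer: 1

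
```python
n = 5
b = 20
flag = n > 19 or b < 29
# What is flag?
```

Trace:
`n = 5` → n = 5
`b = 20` → b = 20
`flag = n > 19 or b < 29` → flag = True
So flag = True

Answer: True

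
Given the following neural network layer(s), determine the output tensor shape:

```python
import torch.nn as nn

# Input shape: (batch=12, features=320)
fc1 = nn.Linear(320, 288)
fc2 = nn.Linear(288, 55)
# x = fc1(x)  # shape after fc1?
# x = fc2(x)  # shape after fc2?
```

Input: (12, 320) -> after fc1: (12, 288) -> Output: (12, 55)

Answer: (12, 55)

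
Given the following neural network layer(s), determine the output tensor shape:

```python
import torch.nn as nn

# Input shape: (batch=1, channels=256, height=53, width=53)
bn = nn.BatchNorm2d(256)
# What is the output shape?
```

Input: (1, 256, 53, 53) -> Output: (1, 256, 53, 53)

Answer: (1, 256, 53, 53)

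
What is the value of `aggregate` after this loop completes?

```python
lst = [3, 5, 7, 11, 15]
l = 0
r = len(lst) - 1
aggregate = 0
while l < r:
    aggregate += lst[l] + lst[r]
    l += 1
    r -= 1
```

Sum of pairs from ends
`aggregate` takes the values: 0 → 18 → 34

Answer: 34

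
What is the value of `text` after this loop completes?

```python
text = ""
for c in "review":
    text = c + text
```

Reverse 'review'
`text` takes the values: "" → "r" → "er" → "ver" → "iver" → "eiver" → "weiver"

Answer: "weiver"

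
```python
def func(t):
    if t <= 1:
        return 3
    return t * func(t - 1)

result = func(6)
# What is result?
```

func(6) = 6 * 5 * 4 * 3 * 2 * 3 = 2160

Answer: 2160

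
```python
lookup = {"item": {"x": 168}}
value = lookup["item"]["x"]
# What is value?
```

Trace:
`lookup = {"item": {"x": 168}}` → lookup = {'item': {'x': 168}}
`value = lookup["item"]["x"]` → value = 168
So value = 168

Answer: 168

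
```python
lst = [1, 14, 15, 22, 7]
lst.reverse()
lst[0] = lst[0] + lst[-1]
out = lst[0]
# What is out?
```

Trace:
`lst = [1, 14, 15, 22, 7]` → lst = [1, 14, 15, 22, 7]
`lst.reverse()` → lst = [7, 22, 15, 14, 1]
`lst[0] = lst[0] + lst[-1]` → lst = [8, 22, 15, 14, 1]
`out = lst[0]` → out = 8
So out = 8

Answer: 8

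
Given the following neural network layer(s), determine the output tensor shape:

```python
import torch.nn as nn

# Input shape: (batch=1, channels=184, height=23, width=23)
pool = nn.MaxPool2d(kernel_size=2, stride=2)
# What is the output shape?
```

Input: (1, 184, 23, 23) -> Output: (1, 184, 11, 11)

Answer: (1, 184, 11, 11)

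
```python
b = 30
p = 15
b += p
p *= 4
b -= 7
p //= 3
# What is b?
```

Trace:
`b = 30` → b = 30
`p = 15` → p = 15
`b += p` → b = 45
`p *= 4` → p = 60
`b -= 7` → b = 38
`p //= 3` → p = 20
So b = 38

Answer: 38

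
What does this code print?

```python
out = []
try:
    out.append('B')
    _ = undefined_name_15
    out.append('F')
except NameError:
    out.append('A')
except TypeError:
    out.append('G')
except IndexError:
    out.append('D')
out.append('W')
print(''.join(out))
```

Execution trace: 'B' (try body) → 'A' (except NameError) → 'W' (after the try/except). Output: BAW

Answer: BAW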